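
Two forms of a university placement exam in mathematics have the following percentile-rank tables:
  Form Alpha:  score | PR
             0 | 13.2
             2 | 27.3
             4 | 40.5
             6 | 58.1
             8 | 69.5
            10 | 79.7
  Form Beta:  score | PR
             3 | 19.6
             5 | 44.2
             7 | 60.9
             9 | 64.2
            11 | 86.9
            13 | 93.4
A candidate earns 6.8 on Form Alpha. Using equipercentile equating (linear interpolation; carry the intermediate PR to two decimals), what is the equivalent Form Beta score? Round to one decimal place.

8.1

PR of 6.8 on Form Alpha: 58.1 + (6.8 − 6)/(8 − 6) × (69.5 − 58.1) = 62.66
On Form Beta, PR 62.66 falls between score 7 (PR 60.9) and 9 (PR 64.2).
Interpolate: 7 + (62.66 − 60.9)/(64.2 − 60.9) × (9 − 7) = 8.1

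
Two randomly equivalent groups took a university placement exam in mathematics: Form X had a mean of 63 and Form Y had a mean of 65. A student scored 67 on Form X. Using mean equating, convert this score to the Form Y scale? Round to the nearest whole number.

Mean equating: y = x + (M_Y − M_X) = 67 + (65 − 63) = 69

69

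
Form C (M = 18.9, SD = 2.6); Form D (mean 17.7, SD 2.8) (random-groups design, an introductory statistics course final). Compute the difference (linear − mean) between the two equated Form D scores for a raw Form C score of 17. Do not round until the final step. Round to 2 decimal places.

Mean-equated: 17 + (17.7 − 18.9) = 15.80
Linear-equated: (2.8/2.6)(17 − 18.9) + 17.7 = 15.654
Difference = 15.654 − 15.80 = -0.15

-0.15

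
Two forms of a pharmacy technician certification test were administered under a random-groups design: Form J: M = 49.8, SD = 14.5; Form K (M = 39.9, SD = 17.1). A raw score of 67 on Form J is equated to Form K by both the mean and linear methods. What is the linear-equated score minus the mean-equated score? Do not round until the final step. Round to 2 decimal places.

3.08

Mean-equated: 67 + (39.9 − 49.8) = 57.10
Linear-equated: (17.1/14.5)(67 − 49.8) + 39.9 = 60.184
Difference = 60.184 − 57.10 = 3.08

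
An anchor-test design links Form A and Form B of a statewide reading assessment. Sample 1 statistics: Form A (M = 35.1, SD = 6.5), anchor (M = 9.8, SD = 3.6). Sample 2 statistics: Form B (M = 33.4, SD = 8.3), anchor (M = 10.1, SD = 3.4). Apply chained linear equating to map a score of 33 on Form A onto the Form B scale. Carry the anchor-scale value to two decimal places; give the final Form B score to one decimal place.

29.8

Form A → anchor (Sample 1): v = (3.6/6.5)(33 − 35.1) + 9.8 = 8.64
anchor → Form B (Sample 2): y = (8.3/3.4)(8.64 − 10.1) + 33.4 = 29.8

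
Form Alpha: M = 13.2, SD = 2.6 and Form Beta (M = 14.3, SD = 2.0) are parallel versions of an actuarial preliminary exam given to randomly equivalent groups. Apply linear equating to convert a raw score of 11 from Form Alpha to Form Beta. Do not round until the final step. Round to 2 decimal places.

12.61

Linear equating: y = (SD_Y/SD_X)(x − M_X) + M_Y
y = (2.0/2.6)(11 − 13.2) + 14.3
y = 0.769231 × -2.2 + 14.3 = -1.6923 + 14.3 = 12.61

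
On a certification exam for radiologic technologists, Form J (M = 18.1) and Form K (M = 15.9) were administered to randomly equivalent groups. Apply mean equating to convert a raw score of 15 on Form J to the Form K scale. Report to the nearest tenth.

Mean equating: y = x + (M_Y − M_X) = 15 + (15.9 − 18.1) = 12.8

12.8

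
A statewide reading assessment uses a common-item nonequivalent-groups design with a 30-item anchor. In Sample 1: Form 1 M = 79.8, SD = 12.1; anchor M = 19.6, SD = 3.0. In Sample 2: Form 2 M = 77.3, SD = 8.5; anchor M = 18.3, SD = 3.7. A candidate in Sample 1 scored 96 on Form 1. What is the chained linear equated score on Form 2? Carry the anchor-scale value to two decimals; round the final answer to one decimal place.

89.5

Form 1 → anchor (Sample 1): v = (3.0/12.1)(96 − 79.8) + 19.6 = 23.62
anchor → Form 2 (Sample 2): y = (8.5/3.7)(23.62 − 18.3) + 77.3 = 89.5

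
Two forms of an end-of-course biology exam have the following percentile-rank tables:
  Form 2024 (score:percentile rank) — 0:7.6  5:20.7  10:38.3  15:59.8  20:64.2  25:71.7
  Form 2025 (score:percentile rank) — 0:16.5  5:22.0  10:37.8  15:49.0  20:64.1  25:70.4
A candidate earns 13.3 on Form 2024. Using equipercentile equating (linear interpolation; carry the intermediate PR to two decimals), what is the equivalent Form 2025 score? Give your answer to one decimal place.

16.2

PR of 13.3 on Form 2024: 38.3 + (13.3 − 10)/(15 − 10) × (59.8 − 38.3) = 52.49
On Form 2025, PR 52.49 falls between score 15 (PR 49.0) and 20 (PR 64.1).
Interpolate: 15 + (52.49 − 49.0)/(64.1 − 49.0) × (20 − 15) = 16.2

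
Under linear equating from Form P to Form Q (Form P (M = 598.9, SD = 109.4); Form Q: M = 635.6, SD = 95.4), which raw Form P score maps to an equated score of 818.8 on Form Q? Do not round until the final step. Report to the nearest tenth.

809.0

Invert y = (SD_Y/SD_X)(x − M_X) + M_Y:
x = (SD_X/SD_Y)(y − M_Y) + M_X = (109.4/95.4)(818.8 − 635.6) + 598.9
x = 1.146751 × 183.200 + 598.9 = 809.0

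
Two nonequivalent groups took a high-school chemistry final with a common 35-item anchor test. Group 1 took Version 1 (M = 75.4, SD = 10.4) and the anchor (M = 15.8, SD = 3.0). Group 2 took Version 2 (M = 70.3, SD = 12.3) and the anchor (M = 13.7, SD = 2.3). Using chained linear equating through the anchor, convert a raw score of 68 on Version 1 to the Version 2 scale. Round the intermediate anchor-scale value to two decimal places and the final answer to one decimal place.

70.1

Version 1 → anchor (Group 1): v = (3.0/10.4)(68 − 75.4) + 15.8 = 13.67
anchor → Version 2 (Group 2): y = (12.3/2.3)(13.67 − 13.7) + 70.3 = 70.1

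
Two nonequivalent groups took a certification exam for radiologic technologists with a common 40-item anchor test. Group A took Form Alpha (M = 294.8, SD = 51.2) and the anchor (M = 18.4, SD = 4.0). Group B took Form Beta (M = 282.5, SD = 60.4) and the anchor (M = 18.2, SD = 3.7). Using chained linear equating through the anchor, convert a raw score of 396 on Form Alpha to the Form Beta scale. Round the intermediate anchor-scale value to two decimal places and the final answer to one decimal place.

Form Alpha → anchor (Group A): v = (4.0/51.2)(396 − 294.8) + 18.4 = 26.31
anchor → Form Beta (Group B): y = (60.4/3.7)(26.31 − 18.2) + 282.5 = 414.9

414.9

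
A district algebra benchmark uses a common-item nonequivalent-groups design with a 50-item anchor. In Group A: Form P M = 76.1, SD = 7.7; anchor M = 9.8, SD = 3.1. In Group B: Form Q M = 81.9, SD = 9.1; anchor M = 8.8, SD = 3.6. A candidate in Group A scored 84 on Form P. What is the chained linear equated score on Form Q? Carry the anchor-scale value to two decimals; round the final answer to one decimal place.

92.5

Form P → anchor (Group A): v = (3.1/7.7)(84 − 76.1) + 9.8 = 12.98
anchor → Form Q (Group B): y = (9.1/3.6)(12.98 − 8.8) + 81.9 = 92.5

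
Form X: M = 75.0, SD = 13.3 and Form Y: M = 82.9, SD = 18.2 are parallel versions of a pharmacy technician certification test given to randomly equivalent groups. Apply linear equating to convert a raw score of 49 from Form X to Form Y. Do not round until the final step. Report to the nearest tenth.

47.3

Linear equating: y = (SD_Y/SD_X)(x − M_X) + M_Y
y = (18.2/13.3)(49 − 75.0) + 82.9
y = 1.368421 × -26.0 + 82.9 = -35.5789 + 82.9 = 47.3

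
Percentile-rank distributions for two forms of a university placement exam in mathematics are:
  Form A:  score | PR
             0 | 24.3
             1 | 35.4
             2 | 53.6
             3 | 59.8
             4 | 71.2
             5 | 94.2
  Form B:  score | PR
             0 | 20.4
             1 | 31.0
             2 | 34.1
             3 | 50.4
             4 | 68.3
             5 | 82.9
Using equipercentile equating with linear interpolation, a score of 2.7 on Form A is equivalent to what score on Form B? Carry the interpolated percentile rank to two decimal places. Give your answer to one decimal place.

3.4

PR of 2.7 on Form A: 53.6 + (2.7 − 2)/(3 − 2) × (59.8 − 53.6) = 57.94
On Form B, PR 57.94 falls between score 3 (PR 50.4) and 4 (PR 68.3).
Interpolate: 3 + (57.94 − 50.4)/(68.3 − 50.4) × (4 − 3) = 3.4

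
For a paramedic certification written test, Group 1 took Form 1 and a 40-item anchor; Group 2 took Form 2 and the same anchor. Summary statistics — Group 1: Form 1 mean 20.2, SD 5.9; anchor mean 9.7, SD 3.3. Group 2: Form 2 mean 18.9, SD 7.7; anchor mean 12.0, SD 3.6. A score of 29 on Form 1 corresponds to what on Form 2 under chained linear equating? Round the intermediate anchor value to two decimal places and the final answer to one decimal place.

Form 1 → anchor (Group 1): v = (3.3/5.9)(29 − 20.2) + 9.7 = 14.62
anchor → Form 2 (Group 2): y = (7.7/3.6)(14.62 − 12.0) + 18.9 = 24.5

24.5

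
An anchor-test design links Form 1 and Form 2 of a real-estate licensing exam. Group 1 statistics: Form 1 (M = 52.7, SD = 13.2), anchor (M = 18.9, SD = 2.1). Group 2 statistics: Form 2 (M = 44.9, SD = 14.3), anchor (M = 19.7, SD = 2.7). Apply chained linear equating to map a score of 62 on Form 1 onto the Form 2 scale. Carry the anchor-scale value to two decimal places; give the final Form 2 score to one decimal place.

48.5

Form 1 → anchor (Group 1): v = (2.1/13.2)(62 − 52.7) + 18.9 = 20.38
anchor → Form 2 (Group 2): y = (14.3/2.7)(20.38 − 19.7) + 44.9 = 48.5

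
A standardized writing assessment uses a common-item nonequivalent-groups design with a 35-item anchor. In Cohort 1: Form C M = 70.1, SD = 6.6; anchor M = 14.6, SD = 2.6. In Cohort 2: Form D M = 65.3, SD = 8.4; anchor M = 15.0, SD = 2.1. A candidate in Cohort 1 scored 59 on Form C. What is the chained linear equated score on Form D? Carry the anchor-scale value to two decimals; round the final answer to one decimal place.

46.2

Form C → anchor (Cohort 1): v = (2.6/6.6)(59 − 70.1) + 14.6 = 10.23
anchor → Form D (Cohort 2): y = (8.4/2.1)(10.23 − 15.0) + 65.3 = 46.2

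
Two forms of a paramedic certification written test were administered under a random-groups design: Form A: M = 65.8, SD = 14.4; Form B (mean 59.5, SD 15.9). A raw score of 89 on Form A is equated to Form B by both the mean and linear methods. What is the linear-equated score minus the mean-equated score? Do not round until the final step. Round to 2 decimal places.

Mean-equated: 89 + (59.5 − 65.8) = 82.70
Linear-equated: (15.9/14.4)(89 − 65.8) + 59.5 = 85.117
Difference = 85.117 − 82.70 = 2.42

2.42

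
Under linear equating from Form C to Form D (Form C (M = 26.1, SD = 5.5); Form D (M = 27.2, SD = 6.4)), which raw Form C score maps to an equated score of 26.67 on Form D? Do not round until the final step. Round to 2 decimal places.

25.64

Invert y = (SD_Y/SD_X)(x − M_X) + M_Y:
x = (SD_X/SD_Y)(y − M_Y) + M_X = (5.5/6.4)(26.67 − 27.2) + 26.1
x = 0.859375 × -0.530 + 26.1 = 25.64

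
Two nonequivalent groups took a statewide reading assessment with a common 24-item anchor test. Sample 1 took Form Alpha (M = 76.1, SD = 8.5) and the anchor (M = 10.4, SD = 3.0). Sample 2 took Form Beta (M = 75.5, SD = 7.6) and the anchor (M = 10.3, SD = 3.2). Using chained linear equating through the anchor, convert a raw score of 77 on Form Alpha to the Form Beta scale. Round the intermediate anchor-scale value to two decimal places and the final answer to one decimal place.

Form Alpha → anchor (Sample 1): v = (3.0/8.5)(77 − 76.1) + 10.4 = 10.72
anchor → Form Beta (Sample 2): y = (7.6/3.2)(10.72 − 10.3) + 75.5 = 76.5

76.5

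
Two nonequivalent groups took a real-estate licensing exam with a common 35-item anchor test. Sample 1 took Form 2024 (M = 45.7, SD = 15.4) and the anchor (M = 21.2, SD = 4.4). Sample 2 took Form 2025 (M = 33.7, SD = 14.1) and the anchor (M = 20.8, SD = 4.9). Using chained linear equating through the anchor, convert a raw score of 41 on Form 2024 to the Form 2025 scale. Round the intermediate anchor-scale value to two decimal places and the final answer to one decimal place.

31.0

Form 2024 → anchor (Sample 1): v = (4.4/15.4)(41 − 45.7) + 21.2 = 19.86
anchor → Form 2025 (Sample 2): y = (14.1/4.9)(19.86 − 20.8) + 33.7 = 31.0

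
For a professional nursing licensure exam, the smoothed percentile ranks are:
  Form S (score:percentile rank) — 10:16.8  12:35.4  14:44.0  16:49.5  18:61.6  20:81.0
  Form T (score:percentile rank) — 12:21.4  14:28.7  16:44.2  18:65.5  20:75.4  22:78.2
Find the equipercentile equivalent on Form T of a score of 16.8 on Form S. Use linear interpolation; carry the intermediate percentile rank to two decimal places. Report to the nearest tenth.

17.0

PR of 16.8 on Form S: 49.5 + (16.8 − 16)/(18 − 16) × (61.6 − 49.5) = 54.34
On Form T, PR 54.34 falls between score 16 (PR 44.2) and 18 (PR 65.5).
Interpolate: 16 + (54.34 − 44.2)/(65.5 − 44.2) × (18 − 16) = 17.0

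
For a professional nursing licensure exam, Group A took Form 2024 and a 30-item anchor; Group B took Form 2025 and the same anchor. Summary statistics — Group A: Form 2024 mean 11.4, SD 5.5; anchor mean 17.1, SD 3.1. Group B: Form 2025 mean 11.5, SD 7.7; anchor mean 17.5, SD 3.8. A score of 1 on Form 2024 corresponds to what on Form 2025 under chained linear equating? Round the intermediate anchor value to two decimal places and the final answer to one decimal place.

Form 2024 → anchor (Group A): v = (3.1/5.5)(1 − 11.4) + 17.1 = 11.24
anchor → Form 2025 (Group B): y = (7.7/3.8)(11.24 − 17.5) + 11.5 = -1.2

-1.2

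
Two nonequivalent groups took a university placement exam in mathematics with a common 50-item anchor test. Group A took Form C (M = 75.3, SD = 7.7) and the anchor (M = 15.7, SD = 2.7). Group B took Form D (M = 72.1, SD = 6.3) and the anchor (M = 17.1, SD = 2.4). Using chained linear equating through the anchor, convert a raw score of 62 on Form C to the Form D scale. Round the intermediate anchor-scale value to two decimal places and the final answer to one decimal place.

56.2

Form C → anchor (Group A): v = (2.7/7.7)(62 − 75.3) + 15.7 = 11.04
anchor → Form D (Group B): y = (6.3/2.4)(11.04 − 17.1) + 72.1 = 56.2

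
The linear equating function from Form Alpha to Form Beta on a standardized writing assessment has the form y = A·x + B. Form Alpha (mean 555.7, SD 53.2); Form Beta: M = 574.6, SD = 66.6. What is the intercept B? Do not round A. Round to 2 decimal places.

A = SD_Y / SD_X = 66.6 / 53.2 = 1.251880
B = M_Y − A·M_X = 574.6 − 1.251880 × 555.7 = -121.07

-121.07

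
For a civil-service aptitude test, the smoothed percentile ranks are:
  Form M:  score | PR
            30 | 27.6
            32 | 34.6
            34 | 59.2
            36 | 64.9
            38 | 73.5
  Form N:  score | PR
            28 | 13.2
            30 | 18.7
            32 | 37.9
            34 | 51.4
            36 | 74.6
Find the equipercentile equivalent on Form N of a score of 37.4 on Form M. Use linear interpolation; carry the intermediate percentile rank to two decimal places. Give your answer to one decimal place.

35.7

PR of 37.4 on Form M: 64.9 + (37.4 − 36)/(38 − 36) × (73.5 − 64.9) = 70.92
On Form N, PR 70.92 falls between score 34 (PR 51.4) and 36 (PR 74.6).
Interpolate: 34 + (70.92 − 51.4)/(74.6 − 51.4) × (36 − 34) = 35.7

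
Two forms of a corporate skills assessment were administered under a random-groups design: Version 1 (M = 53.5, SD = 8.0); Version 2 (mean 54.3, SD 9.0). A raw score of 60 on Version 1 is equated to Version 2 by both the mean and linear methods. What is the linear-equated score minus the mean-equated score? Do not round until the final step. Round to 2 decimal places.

0.81

Mean-equated: 60 + (54.3 − 53.5) = 60.80
Linear-equated: (9.0/8.0)(60 − 53.5) + 54.3 = 61.612
Difference = 61.612 − 60.80 = 0.81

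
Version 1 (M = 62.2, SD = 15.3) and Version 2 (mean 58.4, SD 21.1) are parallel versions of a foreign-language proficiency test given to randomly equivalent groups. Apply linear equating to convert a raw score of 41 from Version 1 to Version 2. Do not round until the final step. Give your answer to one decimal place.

Linear equating: y = (SD_Y/SD_X)(x − M_X) + M_Y
y = (21.1/15.3)(41 − 62.2) + 58.4
y = 1.379085 × -21.2 + 58.4 = -29.2366 + 58.4 = 29.2

29.2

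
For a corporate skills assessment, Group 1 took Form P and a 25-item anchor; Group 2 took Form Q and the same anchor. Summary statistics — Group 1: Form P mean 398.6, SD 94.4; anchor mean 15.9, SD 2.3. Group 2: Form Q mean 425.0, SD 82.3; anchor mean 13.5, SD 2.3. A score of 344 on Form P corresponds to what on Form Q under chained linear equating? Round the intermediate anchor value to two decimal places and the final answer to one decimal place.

463.3

Form P → anchor (Group 1): v = (2.3/94.4)(344 − 398.6) + 15.9 = 14.57
anchor → Form Q (Group 2): y = (82.3/2.3)(14.57 − 13.5) + 425.0 = 463.3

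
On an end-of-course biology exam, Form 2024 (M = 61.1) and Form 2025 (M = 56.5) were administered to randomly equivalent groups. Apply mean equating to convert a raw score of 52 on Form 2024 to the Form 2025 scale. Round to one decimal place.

47.4

Mean equating: y = x + (M_Y − M_X) = 52 + (56.5 − 61.1) = 47.4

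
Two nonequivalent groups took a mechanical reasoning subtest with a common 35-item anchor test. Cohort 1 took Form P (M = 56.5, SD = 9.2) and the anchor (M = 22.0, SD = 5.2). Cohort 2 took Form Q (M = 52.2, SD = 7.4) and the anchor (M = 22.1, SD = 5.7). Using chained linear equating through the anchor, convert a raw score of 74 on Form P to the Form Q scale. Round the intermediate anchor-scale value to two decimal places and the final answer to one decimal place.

Form P → anchor (Cohort 1): v = (5.2/9.2)(74 − 56.5) + 22.0 = 31.89
anchor → Form Q (Cohort 2): y = (7.4/5.7)(31.89 − 22.1) + 52.2 = 64.9

64.9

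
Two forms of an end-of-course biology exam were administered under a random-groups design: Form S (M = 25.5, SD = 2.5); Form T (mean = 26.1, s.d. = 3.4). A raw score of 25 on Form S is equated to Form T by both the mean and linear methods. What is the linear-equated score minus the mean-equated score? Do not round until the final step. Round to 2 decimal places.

Mean-equated: 25 + (26.1 − 25.5) = 25.60
Linear-equated: (3.4/2.5)(25 − 25.5) + 26.1 = 25.420
Difference = 25.420 − 25.60 = -0.18

-0.18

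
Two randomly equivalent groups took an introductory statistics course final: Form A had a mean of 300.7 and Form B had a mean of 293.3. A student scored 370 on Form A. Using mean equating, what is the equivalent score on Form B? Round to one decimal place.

Mean equating: y = x + (M_Y − M_X) = 370 + (293.3 − 300.7) = 362.6

362.6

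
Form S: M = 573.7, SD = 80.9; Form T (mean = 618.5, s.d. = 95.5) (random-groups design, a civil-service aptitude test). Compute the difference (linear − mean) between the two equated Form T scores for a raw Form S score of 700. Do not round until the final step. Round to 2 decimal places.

22.79

Mean-equated: 700 + (618.5 − 573.7) = 744.80
Linear-equated: (95.5/80.9)(700 − 573.7) + 618.5 = 767.593
Difference = 767.593 − 744.80 = 22.79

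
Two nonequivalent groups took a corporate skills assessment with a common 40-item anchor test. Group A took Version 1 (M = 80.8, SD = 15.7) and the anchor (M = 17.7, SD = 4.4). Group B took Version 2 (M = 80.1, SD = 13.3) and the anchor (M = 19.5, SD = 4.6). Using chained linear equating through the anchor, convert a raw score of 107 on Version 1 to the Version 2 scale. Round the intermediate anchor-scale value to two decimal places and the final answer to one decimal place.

96.1

Version 1 → anchor (Group A): v = (4.4/15.7)(107 − 80.8) + 17.7 = 25.04
anchor → Version 2 (Group B): y = (13.3/4.6)(25.04 − 19.5) + 80.1 = 96.1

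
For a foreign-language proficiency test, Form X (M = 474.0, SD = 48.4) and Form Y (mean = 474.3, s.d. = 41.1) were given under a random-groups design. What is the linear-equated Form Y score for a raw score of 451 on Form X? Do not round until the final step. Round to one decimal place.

Linear equating: y = (SD_Y/SD_X)(x − M_X) + M_Y
y = (41.1/48.4)(451 − 474.0) + 474.3
y = 0.849174 × -23.0 + 474.3 = -19.5310 + 474.3 = 454.8

454.8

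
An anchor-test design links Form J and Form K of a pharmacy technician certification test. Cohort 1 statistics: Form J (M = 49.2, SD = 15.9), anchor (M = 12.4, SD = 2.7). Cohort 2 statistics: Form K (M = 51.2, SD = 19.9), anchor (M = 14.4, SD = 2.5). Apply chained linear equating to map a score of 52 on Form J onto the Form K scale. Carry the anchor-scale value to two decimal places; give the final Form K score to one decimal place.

39.1

Form J → anchor (Cohort 1): v = (2.7/15.9)(52 − 49.2) + 12.4 = 12.88
anchor → Form K (Cohort 2): y = (19.9/2.5)(12.88 − 14.4) + 51.2 = 39.1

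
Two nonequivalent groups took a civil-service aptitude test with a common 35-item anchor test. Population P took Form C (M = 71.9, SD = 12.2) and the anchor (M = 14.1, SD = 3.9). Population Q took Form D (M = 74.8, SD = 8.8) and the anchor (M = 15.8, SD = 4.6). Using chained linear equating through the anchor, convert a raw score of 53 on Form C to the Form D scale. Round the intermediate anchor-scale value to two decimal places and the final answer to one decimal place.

60.0

Form C → anchor (Population P): v = (3.9/12.2)(53 − 71.9) + 14.1 = 8.06
anchor → Form D (Population Q): y = (8.8/4.6)(8.06 − 15.8) + 74.8 = 60.0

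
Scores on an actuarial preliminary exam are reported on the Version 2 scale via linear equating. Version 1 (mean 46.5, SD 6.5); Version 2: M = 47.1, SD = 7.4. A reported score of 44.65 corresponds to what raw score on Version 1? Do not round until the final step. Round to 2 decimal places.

Invert y = (SD_Y/SD_X)(x − M_X) + M_Y:
x = (SD_X/SD_Y)(y − M_Y) + M_X = (6.5/7.4)(44.65 − 47.1) + 46.5
x = 0.878378 × -2.450 + 46.5 = 44.35

44.35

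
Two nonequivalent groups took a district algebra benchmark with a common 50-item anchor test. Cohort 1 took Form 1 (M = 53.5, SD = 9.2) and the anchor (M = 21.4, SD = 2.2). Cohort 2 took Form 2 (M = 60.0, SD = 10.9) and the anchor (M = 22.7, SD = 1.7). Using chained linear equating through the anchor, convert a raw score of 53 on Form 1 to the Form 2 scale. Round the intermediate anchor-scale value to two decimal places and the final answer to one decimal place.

Form 1 → anchor (Cohort 1): v = (2.2/9.2)(53 − 53.5) + 21.4 = 21.28
anchor → Form 2 (Cohort 2): y = (10.9/1.7)(21.28 − 22.7) + 60.0 = 50.9

50.9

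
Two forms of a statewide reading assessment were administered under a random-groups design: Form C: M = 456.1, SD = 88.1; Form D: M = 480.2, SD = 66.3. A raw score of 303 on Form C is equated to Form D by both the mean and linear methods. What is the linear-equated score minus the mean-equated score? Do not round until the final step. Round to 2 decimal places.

Mean-equated: 303 + (480.2 − 456.1) = 327.10
Linear-equated: (66.3/88.1)(303 − 456.1) + 480.2 = 364.984
Difference = 364.984 − 327.10 = 37.88

37.88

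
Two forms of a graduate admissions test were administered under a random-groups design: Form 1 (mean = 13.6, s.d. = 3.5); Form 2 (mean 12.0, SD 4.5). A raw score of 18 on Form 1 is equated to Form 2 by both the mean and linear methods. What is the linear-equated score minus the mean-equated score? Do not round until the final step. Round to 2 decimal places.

Mean-equated: 18 + (12.0 − 13.6) = 16.40
Linear-equated: (4.5/3.5)(18 − 13.6) + 12.0 = 17.657
Difference = 17.657 − 16.40 = 1.26

1.26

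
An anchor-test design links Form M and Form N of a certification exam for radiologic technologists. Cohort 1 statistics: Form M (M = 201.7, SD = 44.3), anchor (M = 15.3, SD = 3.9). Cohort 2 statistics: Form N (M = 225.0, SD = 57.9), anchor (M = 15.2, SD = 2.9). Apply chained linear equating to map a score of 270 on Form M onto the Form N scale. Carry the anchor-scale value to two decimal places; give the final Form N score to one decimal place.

347.0

Form M → anchor (Cohort 1): v = (3.9/44.3)(270 − 201.7) + 15.3 = 21.31
anchor → Form N (Cohort 2): y = (57.9/2.9)(21.31 − 15.2) + 225.0 = 347.0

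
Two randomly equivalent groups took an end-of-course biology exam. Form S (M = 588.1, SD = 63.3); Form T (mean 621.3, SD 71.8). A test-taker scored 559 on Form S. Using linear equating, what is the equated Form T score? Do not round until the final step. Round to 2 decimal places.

Linear equating: y = (SD_Y/SD_X)(x − M_X) + M_Y
y = (71.8/63.3)(559 − 588.1) + 621.3
y = 1.134281 × -29.1 + 621.3 = -33.0076 + 621.3 = 588.29

588.29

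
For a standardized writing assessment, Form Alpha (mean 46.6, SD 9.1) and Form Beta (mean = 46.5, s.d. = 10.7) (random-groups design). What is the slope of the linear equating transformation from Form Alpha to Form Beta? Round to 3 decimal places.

A = SD_Y / SD_X = 10.7 / 9.1 = 1.176

1.176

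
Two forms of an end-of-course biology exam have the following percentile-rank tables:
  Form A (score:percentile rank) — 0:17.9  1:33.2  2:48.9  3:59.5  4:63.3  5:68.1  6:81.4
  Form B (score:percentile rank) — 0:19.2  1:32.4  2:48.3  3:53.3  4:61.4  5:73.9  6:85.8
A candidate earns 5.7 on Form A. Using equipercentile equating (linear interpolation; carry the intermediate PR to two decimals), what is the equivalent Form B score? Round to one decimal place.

PR of 5.7 on Form A: 68.1 + (5.7 − 5)/(6 − 5) × (81.4 − 68.1) = 77.41
On Form B, PR 77.41 falls between score 5 (PR 73.9) and 6 (PR 85.8).
Interpolate: 5 + (77.41 − 73.9)/(85.8 − 73.9) × (6 − 5) = 5.3

5.3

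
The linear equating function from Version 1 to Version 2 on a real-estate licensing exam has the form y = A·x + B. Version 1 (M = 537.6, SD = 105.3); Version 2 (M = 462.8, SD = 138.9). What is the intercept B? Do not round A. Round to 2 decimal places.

-246.34

A = SD_Y / SD_X = 138.9 / 105.3 = 1.319088
B = M_Y − A·M_X = 462.8 − 1.319088 × 537.6 = -246.34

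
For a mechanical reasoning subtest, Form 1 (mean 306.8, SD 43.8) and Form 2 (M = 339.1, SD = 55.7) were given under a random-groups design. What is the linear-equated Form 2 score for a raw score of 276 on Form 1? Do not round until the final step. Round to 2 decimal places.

Linear equating: y = (SD_Y/SD_X)(x − M_X) + M_Y
y = (55.7/43.8)(276 − 306.8) + 339.1
y = 1.271689 × -30.8 + 339.1 = -39.1680 + 339.1 = 299.93

299.93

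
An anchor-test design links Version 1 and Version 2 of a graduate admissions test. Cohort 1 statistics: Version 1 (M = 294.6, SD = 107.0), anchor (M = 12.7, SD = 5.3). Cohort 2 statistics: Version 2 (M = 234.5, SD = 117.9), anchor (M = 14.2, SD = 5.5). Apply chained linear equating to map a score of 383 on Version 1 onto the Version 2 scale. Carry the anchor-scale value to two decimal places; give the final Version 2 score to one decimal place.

296.2

Version 1 → anchor (Cohort 1): v = (5.3/107.0)(383 − 294.6) + 12.7 = 17.08
anchor → Version 2 (Cohort 2): y = (117.9/5.5)(17.08 − 14.2) + 234.5 = 296.2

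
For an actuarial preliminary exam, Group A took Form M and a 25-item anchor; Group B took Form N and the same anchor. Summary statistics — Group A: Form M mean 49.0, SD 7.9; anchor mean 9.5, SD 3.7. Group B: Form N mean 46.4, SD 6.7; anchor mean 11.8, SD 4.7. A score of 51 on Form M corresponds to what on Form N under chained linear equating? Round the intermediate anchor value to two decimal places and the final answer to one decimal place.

44.5

Form M → anchor (Group A): v = (3.7/7.9)(51 − 49.0) + 9.5 = 10.44
anchor → Form N (Group B): y = (6.7/4.7)(10.44 − 11.8) + 46.4 = 44.5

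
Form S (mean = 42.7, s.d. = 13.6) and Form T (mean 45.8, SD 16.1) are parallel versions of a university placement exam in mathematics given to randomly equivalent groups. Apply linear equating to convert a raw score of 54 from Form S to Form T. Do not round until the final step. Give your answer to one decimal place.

Linear equating: y = (SD_Y/SD_X)(x − M_X) + M_Y
y = (16.1/13.6)(54 − 42.7) + 45.8
y = 1.183824 × 11.3 + 45.8 = 13.3772 + 45.8 = 59.2

59.2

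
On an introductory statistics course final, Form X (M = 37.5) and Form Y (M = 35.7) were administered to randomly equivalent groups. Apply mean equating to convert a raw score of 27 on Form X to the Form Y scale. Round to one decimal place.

Mean equating: y = x + (M_Y − M_X) = 27 + (35.7 − 37.5) = 25.2

25.2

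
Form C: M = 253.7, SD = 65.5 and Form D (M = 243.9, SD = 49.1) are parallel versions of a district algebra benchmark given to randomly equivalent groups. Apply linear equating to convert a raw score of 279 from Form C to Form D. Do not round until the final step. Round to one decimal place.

Linear equating: y = (SD_Y/SD_X)(x − M_X) + M_Y
y = (49.1/65.5)(279 − 253.7) + 243.9
y = 0.749618 × 25.3 + 243.9 = 18.9653 + 243.9 = 262.9

262.9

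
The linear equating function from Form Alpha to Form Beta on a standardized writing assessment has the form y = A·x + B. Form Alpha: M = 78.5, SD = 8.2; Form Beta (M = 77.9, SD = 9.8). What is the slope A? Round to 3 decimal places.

1.195

A = SD_Y / SD_X = 9.8 / 8.2 = 1.195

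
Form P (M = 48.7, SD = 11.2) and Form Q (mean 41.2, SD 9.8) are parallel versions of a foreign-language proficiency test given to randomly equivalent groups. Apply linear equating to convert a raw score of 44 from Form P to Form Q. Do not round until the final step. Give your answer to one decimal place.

Linear equating: y = (SD_Y/SD_X)(x − M_X) + M_Y
y = (9.8/11.2)(44 − 48.7) + 41.2
y = 0.875000 × -4.7 + 41.2 = -4.1125 + 41.2 = 37.1

37.1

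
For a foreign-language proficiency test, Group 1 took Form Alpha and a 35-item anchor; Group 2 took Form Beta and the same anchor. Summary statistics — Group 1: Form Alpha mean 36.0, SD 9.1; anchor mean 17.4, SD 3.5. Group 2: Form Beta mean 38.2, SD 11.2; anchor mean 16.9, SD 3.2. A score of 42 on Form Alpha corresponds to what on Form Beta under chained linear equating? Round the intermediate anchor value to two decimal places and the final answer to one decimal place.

48.0

Form Alpha → anchor (Group 1): v = (3.5/9.1)(42 − 36.0) + 17.4 = 19.71
anchor → Form Beta (Group 2): y = (11.2/3.2)(19.71 − 16.9) + 38.2 = 48.0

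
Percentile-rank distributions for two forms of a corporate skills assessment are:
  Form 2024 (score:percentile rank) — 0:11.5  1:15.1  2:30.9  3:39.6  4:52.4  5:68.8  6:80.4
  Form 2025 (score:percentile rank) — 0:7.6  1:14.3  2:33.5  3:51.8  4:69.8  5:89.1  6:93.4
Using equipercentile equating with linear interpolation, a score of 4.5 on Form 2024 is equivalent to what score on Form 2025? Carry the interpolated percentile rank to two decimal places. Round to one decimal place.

3.5

PR of 4.5 on Form 2024: 52.4 + (4.5 − 4)/(5 − 4) × (68.8 − 52.4) = 60.60
On Form 2025, PR 60.60 falls between score 3 (PR 51.8) and 4 (PR 69.8).
Interpolate: 3 + (60.60 − 51.8)/(69.8 − 51.8) × (4 − 3) = 3.5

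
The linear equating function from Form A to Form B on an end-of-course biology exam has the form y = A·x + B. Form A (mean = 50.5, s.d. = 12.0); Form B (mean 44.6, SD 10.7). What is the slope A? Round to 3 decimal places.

A = SD_Y / SD_X = 10.7 / 12.0 = 0.892

0.892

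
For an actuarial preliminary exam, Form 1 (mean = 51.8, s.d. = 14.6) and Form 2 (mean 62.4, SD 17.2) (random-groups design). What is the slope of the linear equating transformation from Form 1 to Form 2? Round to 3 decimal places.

A = SD_Y / SD_X = 17.2 / 14.6 = 1.178

1.178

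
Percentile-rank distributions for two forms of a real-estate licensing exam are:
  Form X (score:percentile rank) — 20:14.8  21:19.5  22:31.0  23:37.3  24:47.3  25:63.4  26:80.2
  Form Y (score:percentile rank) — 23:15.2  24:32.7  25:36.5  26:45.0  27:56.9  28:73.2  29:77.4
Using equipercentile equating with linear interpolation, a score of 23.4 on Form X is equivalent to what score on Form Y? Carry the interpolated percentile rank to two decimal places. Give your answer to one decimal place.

25.6

PR of 23.4 on Form X: 37.3 + (23.4 − 23)/(24 − 23) × (47.3 − 37.3) = 41.30
On Form Y, PR 41.30 falls between score 25 (PR 36.5) and 26 (PR 45.0).
Interpolate: 25 + (41.30 − 36.5)/(45.0 − 36.5) × (26 − 25) = 25.6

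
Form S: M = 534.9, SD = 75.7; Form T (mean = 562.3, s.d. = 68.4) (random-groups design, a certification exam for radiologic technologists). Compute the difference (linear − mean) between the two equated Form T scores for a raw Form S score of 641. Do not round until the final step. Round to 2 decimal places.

-10.23

Mean-equated: 641 + (562.3 − 534.9) = 668.40
Linear-equated: (68.4/75.7)(641 − 534.9) + 562.3 = 658.168
Difference = 658.168 − 668.40 = -10.23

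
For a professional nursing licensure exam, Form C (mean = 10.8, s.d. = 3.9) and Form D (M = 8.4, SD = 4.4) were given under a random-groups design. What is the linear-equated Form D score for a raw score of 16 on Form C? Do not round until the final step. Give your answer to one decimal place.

14.3

Linear equating: y = (SD_Y/SD_X)(x − M_X) + M_Y
y = (4.4/3.9)(16 − 10.8) + 8.4
y = 1.128205 × 5.2 + 8.4 = 5.8667 + 8.4 = 14.3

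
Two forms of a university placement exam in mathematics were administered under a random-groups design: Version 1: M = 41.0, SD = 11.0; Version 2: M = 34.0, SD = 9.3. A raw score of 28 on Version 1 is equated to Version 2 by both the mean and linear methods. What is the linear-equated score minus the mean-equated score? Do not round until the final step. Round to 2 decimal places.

Mean-equated: 28 + (34.0 − 41.0) = 21.00
Linear-equated: (9.3/11.0)(28 − 41.0) + 34.0 = 23.009
Difference = 23.009 − 21.00 = 2.01

2.01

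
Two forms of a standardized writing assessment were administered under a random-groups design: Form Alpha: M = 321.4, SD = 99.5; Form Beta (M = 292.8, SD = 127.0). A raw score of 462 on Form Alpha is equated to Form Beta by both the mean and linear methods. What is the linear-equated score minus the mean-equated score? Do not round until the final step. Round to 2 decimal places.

38.86

Mean-equated: 462 + (292.8 − 321.4) = 433.40
Linear-equated: (127.0/99.5)(462 − 321.4) + 292.8 = 472.259
Difference = 472.259 − 433.40 = 38.86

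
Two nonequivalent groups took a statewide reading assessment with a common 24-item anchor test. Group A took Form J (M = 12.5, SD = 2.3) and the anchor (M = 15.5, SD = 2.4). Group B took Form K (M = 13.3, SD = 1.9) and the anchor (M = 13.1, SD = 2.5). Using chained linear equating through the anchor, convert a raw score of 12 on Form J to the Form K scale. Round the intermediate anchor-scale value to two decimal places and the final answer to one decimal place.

14.7

Form J → anchor (Group A): v = (2.4/2.3)(12 − 12.5) + 15.5 = 14.98
anchor → Form K (Group B): y = (1.9/2.5)(14.98 − 13.1) + 13.3 = 14.7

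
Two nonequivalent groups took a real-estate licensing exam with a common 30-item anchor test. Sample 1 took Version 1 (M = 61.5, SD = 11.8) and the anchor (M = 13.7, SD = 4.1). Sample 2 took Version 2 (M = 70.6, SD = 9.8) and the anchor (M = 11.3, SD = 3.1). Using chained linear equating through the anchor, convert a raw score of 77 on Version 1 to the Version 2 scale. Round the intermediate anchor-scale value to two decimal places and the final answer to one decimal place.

95.2

Version 1 → anchor (Sample 1): v = (4.1/11.8)(77 − 61.5) + 13.7 = 19.09
anchor → Version 2 (Sample 2): y = (9.8/3.1)(19.09 − 11.3) + 70.6 = 95.2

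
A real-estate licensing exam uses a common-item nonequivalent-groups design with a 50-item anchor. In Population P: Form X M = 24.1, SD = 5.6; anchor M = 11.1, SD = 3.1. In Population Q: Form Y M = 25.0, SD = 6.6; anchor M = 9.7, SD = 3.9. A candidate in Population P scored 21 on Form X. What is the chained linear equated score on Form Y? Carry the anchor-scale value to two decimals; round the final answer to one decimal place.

24.5

Form X → anchor (Population P): v = (3.1/5.6)(21 − 24.1) + 11.1 = 9.38
anchor → Form Y (Population Q): y = (6.6/3.9)(9.38 − 9.7) + 25.0 = 24.5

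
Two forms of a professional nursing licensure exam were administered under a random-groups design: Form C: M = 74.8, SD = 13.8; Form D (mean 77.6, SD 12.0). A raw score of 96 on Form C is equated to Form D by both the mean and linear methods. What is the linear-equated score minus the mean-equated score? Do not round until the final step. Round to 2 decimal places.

-2.77

Mean-equated: 96 + (77.6 − 74.8) = 98.80
Linear-equated: (12.0/13.8)(96 − 74.8) + 77.6 = 96.035
Difference = 96.035 − 98.80 = -2.77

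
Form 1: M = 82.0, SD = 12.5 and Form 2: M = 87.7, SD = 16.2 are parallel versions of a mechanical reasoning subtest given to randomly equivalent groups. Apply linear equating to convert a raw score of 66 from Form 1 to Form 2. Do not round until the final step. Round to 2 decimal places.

Linear equating: y = (SD_Y/SD_X)(x − M_X) + M_Y
y = (16.2/12.5)(66 − 82.0) + 87.7
y = 1.296000 × -16.0 + 87.7 = -20.7360 + 87.7 = 66.96

66.96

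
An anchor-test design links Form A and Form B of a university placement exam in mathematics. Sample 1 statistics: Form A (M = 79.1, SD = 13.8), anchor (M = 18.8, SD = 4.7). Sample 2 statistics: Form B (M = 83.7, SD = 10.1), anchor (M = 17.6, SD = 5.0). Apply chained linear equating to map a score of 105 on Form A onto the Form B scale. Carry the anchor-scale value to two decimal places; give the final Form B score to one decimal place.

Form A → anchor (Sample 1): v = (4.7/13.8)(105 − 79.1) + 18.8 = 27.62
anchor → Form B (Sample 2): y = (10.1/5.0)(27.62 − 17.6) + 83.7 = 103.9

103.9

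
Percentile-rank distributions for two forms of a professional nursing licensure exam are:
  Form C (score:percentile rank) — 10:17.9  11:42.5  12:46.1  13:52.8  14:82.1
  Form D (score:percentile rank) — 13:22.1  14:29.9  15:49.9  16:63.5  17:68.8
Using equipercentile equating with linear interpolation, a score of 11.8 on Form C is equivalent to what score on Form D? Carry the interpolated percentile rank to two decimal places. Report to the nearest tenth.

PR of 11.8 on Form C: 42.5 + (11.8 − 11)/(12 − 11) × (46.1 − 42.5) = 45.38
On Form D, PR 45.38 falls between score 14 (PR 29.9) and 15 (PR 49.9).
Interpolate: 14 + (45.38 − 29.9)/(49.9 − 29.9) × (15 − 14) = 14.8

14.8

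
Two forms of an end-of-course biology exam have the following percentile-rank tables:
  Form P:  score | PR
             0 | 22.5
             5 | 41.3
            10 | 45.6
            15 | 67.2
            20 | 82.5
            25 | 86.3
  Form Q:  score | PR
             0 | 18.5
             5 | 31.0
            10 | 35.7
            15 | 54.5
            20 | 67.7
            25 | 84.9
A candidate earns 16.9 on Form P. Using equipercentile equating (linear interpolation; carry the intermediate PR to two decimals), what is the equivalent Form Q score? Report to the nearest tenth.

PR of 16.9 on Form P: 67.2 + (16.9 − 15)/(20 − 15) × (82.5 − 67.2) = 73.01
On Form Q, PR 73.01 falls between score 20 (PR 67.7) and 25 (PR 84.9).
Interpolate: 20 + (73.01 − 67.7)/(84.9 − 67.7) × (25 − 20) = 21.5

21.5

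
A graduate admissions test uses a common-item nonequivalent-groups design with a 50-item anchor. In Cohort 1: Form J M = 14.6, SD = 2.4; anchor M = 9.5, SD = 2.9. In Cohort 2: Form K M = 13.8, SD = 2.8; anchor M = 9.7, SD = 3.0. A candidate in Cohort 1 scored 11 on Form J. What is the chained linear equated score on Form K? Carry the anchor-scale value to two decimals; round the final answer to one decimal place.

Form J → anchor (Cohort 1): v = (2.9/2.4)(11 − 14.6) + 9.5 = 5.15
anchor → Form K (Cohort 2): y = (2.8/3.0)(5.15 − 9.7) + 13.8 = 9.6

9.6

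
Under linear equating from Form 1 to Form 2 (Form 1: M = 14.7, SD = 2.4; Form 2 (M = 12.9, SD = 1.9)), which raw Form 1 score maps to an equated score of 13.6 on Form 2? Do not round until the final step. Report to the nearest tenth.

15.6

Invert y = (SD_Y/SD_X)(x − M_X) + M_Y:
x = (SD_X/SD_Y)(y − M_Y) + M_X = (2.4/1.9)(13.6 − 12.9) + 14.7
x = 1.263158 × 0.700 + 14.7 = 15.6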